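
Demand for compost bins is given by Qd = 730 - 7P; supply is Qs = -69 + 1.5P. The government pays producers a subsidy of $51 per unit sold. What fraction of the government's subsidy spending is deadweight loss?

DWL / government spending = 7/30

Pre-subsidy: 730 - 7P = -69 + 1.5P gives P* = 94, Q* = 72.
With the subsidy, sellers receive Ps = Pb + 51 for each unit, where Pb is the price buyers pay.
Supply in terms of Pb becomes Qs = -69 + 1.5(Pb + 51) = 7.5 + 1.5Pb. Setting this equal to demand: 730 - 7Pb = 7.5 + 1.5Pb, so Pb = 85.
Sellers receive Ps = 85 + 51 = 136; Q' = 730 − 7·85 = 135.
ΔCS = ½(72 + 135)(94 − 85) = 931.5; ΔPS = ½(72 + 135)(136 − 94) = 4347.
Government spending = 51 × 135 = 6885.
DWL = ½ × 51 × (135 − 72) = 1606.5; fraction = 1606.5 / 6885 = 7/30.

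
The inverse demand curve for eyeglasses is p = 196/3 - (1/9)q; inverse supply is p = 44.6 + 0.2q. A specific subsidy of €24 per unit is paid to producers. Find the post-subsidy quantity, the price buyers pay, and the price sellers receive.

Pre-subsidy: 196/3 - (1/9)q = 44.6 + 0.2q gives q* = 933/14 and p* = 811/14.
With the subsidy, sellers receive ps = pb + 24 for each unit, where pb is the price buyers pay.
On the curves, pb = 196/3 - (1/9)q and ps = 44.6 + 0.2q; the wedge ps − pb = 24 gives 44.6 + 0.2q − (196/3 - (1/9)q) = 24, so q' = 2013/14.
Then pb = 196/3 − (1/9)·(2013/14) = 691/14 and ps = 44.6 + 0.2·(2013/14) = 1027/14.

q' = 2013/14; buyers pay 691/14; sellers receive 1027/14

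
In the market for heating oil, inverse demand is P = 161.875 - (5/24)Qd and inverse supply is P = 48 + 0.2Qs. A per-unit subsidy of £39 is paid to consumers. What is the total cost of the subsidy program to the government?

Pre-subsidy: 161.875 - (5/24)Q = 48 + 0.2Q gives Q* = 13665/49 and P* = 5085/49.
With the rebate, buyers effectively pay Pb = Ps − 39, where Ps is the price sellers receive.
On the curves, Pb = 161.875 - (5/24)Q and Ps = 48 + 0.2Q; the wedge Ps − Pb = 39 gives 48 + 0.2Q − (161.875 - (5/24)Q) = 39, so Q' = 18345/49.
Then Pb = 161.875 − (5/24)·(18345/49) = 4110/49 and Ps = 48 + 0.2·(18345/49) = 6021/49.
Government outlay = subsidy × quantity = 39 × 18345/49 = 715455/49.

Government cost = 715455/49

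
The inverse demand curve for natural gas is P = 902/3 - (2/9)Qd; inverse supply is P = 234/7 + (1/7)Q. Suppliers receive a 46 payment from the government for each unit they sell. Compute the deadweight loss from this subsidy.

Deadweight loss = 2898

Pre-subsidy: 902/3 - (2/9)Q = 234/7 + (1/7)Q gives Q* = 732 and P* = 138.
With the subsidy, sellers receive Ps = Pb + 46 for each unit, where Pb is the price buyers pay.
On the curves, Pb = 902/3 - (2/9)Q and Ps = 234/7 + (1/7)Q; the wedge Ps − Pb = 46 gives 234/7 + (1/7)Q − (902/3 - (2/9)Q) = 46, so Q' = 858.
Then Pb = 902/3 − (2/9)·858 = 110 and Ps = 234/7 + (1/7)·858 = 156.
The subsidy expands output by 858 − 732 = 126 past the efficient level; on those units the gap between marginal cost and willingness to pay runs from 0 up to 46.
DWL = ½ × 46 × 126 = 2898.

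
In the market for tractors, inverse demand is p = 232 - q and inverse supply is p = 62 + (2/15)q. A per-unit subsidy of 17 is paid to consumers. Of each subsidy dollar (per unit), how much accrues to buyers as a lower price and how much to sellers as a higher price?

Pre-subsidy: 232 - q = 62 + (2/15)q gives q* = 150 and p* = 82.
With the rebate, buyers effectively pay pb = ps − 17, where ps is the price sellers receive.
On the curves, pb = 232 - q and ps = 62 + (2/15)q; the wedge ps − pb = 17 gives 62 + (2/15)q − (232 - q) = 17, so q' = 165.
Then pb = 232 − 1·165 = 67 and ps = 62 + (2/15)·165 = 84.
Buyers' price falls by p* − pb = 82 − 67 = 15; sellers' price rises by ps − p* = 84 − 82 = 2.

Buyers gain 15 per unit; sellers gain 2 per unit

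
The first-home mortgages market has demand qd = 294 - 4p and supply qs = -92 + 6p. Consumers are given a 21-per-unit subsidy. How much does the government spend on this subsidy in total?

Pre-subsidy: 294 - 4p = -92 + 6p gives p* = 38.6, q* = 139.6.
With the rebate, buyers effectively pay pb = ps − 21, where ps is the price sellers receive.
Demand in terms of ps becomes qd = 294 − 4(ps − 21) = 378 - 4ps. Setting this equal to supply: 378 - 4ps = -92 + 6ps, so ps = 47.
Buyers pay pb = 47 − 21 = 26; q' = -92 + 6·47 = 190.
Government outlay = subsidy × quantity = 21 × 190 = 3990.

Government cost = 3990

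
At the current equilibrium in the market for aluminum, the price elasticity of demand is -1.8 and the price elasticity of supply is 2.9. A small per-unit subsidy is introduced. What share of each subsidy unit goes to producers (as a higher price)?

Producer share = 18/47

For a small subsidy around the equilibrium, the benefit split depends on the relative slopes, which at a point are proportional to the elasticities.
Buyer share = εs/(εs + |εd|) = 2.9/(2.9 + 1.8) = 29/47; seller share = |εd|/(εs + |εd|) = 18/47.
So producers capture 18/47 of the subsidy.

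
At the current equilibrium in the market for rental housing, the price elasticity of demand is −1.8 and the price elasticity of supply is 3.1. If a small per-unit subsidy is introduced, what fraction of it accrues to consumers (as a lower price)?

For a small subsidy around the equilibrium, the benefit split depends on the relative slopes, which at a point are proportional to the elasticities.
Buyer share = εs/(εs + |εd|) = 3.1/(3.1 + 1.8) = 31/49; seller share = |εd|/(εs + |εd|) = 18/49.

Consumer share = 31/49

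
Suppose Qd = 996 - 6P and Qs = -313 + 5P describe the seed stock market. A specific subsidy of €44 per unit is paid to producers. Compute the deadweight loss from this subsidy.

Pre-subsidy: 996 - 6P = -313 + 5P gives P* = 119, Q* = 282.
With the subsidy, sellers receive Ps = Pb + 44 for each unit, where Pb is the price buyers pay.
Supply in terms of Pb becomes Qs = -313 + 5(Pb + 44) = -93 + 5Pb. Setting this equal to demand: 996 - 6Pb = -93 + 5Pb, so Pb = 99.
Sellers receive Ps = 99 + 44 = 143; Q' = 996 − 6·99 = 402.
The subsidy expands output by 402 − 282 = 120 past the efficient level; on those units the gap between marginal cost and willingness to pay runs from 0 up to 44.
DWL = ½ × 44 × 120 = 2640.

Deadweight loss = €2640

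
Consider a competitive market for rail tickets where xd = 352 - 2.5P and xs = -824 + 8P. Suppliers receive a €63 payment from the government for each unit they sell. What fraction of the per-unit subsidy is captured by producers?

Pre-subsidy: 352 - 2.5P = -824 + 8P gives P* = 112, x* = 72.
With the subsidy, sellers receive Ps = Pb + 63 for each unit, where Pb is the price buyers pay.
Supply in terms of Pb becomes xs = -824 + 8(Pb + 63) = -320 + 8Pb. Setting this equal to demand: 352 - 2.5Pb = -320 + 8Pb, so Pb = 64.
Sellers receive Ps = 64 + 63 = 127; x' = 352 − 2.5·64 = 192.
Buyers' price falls by P* − Pb = 112 − 64 = 48; sellers' price rises by Ps − P* = 127 − 112 = 15.
So producers capture 15/63 = 5/21 of each unit of subsidy.

Producer share = 5/21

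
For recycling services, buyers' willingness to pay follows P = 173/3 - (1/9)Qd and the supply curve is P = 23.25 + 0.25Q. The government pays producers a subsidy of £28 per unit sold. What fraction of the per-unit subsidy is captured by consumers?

Consumer share = 4/13

Pre-subsidy: 173/3 - (1/9)Q = 23.25 + 0.25Q gives Q* = 1239/13 and P* = 612/13.
With the subsidy, sellers receive Ps = Pb + 28 for each unit, where Pb is the price buyers pay.
On the curves, Pb = 173/3 - (1/9)Q and Ps = 23.25 + 0.25Q; the wedge Ps − Pb = 28 gives 23.25 + 0.25Q − (173/3 - (1/9)Q) = 28, so Q' = 2247/13.
Then Pb = 173/3 − (1/9)·(2247/13) = 500/13 and Ps = 23.25 + 0.25·(2247/13) = 864/13.
Buyers' price falls by P* − Pb = 612/13 − 500/13 = 112/13; sellers' price rises by Ps − P* = 864/13 − 612/13 = 252/13.
So consumers capture (112/13)/28 = 4/13 of each unit of subsidy.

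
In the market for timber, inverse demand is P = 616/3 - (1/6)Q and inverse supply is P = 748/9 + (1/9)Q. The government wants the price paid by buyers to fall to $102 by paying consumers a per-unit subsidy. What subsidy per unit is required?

At a buyer price of 102, quantity demanded is 1232 − 6·102 = 620.
Sellers supply 620 only when they receive Ps = 748/9 + (1/9)·620 = 152.
s = Ps − Pb = 152 − 102 = 50.

Required subsidy s = $50 per unit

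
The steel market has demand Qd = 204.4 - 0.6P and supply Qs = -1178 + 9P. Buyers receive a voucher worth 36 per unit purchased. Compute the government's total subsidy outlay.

Government cost = 4977

Pre-subsidy: 204.4 - 0.6P = -1178 + 9P gives P* = 144, Q* = 118.
With the rebate, buyers effectively pay Pb = Ps − 36, where Ps is the price sellers receive.
Demand in terms of Ps becomes Qd = 204.4 − 0.6(Ps − 36) = 226 - 0.6Ps. Setting this equal to supply: 226 - 0.6Ps = -1178 + 9Ps, so Ps = 146.25.
Buyers pay Pb = 146.25 − 36 = 110.25; Q' = -1178 + 9·146.25 = 138.25.
Government outlay = subsidy × quantity = 36 × 138.25 = 4977.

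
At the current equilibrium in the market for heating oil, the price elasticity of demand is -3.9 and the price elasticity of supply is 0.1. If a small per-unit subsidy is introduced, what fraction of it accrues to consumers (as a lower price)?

Consumer share = 0.025

For a small subsidy around the equilibrium, the benefit split depends on the relative slopes, which at a point are proportional to the elasticities.
Buyer share = εs/(εs + |εd|) = 0.1/(0.1 + 3.9) = 0.025; seller share = |εd|/(εs + |εd|) = 0.975.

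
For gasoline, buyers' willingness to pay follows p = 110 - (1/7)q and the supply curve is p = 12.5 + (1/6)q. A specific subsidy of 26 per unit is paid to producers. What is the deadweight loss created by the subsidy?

Pre-subsidy: 110 - (1/7)q = 12.5 + (1/6)q gives q* = 315 and p* = 65.
With the subsidy, sellers receive ps = pb + 26 for each unit, where pb is the price buyers pay.
On the curves, pb = 110 - (1/7)q and ps = 12.5 + (1/6)q; the wedge ps − pb = 26 gives 12.5 + (1/6)q − (110 - (1/7)q) = 26, so q' = 399.
Then pb = 110 − (1/7)·399 = 53 and ps = 12.5 + (1/6)·399 = 79.
The subsidy expands output by 399 − 315 = 84 past the efficient level; on those units the gap between marginal cost and willingness to pay runs from 0 up to 26.
DWL = ½ × 26 × 84 = 1092.

Deadweight loss = 1092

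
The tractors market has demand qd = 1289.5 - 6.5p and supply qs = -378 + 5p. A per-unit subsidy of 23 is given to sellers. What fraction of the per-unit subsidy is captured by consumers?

Consumer share = 10/23

Pre-subsidy: 1289.5 - 6.5p = -378 + 5p gives p* = 145, q* = 347.
With the subsidy, sellers receive ps = pb + 23 for each unit, where pb is the price buyers pay.
Supply in terms of pb becomes qs = -378 + 5(pb + 23) = -263 + 5pb. Setting this equal to demand: 1289.5 - 6.5pb = -263 + 5pb, so pb = 135.
Sellers receive ps = 135 + 23 = 158; q' = 1289.5 − 6.5·135 = 412.
Buyers' price falls by p* − pb = 145 − 135 = 10; sellers' price rises by ps − p* = 158 − 145 = 13.
So consumers capture 10/23 = 10/23 of each unit of subsidy.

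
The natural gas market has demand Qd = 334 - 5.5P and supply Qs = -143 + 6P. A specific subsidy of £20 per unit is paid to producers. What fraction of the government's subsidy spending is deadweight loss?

DWL / government spending = 132/751

Pre-subsidy: 334 - 5.5P = -143 + 6P gives P* = 954/23, Q* = 2435/23.
With the subsidy, sellers receive Ps = Pb + 20 for each unit, where Pb is the price buyers pay.
Supply in terms of Pb becomes Qs = -143 + 6(Pb + 20) = -23 + 6Pb. Setting this equal to demand: 334 - 5.5Pb = -23 + 6Pb, so Pb = 714/23.
Sellers receive Ps = 714/23 + 20 = 1174/23; Q' = 334 − 5.5·(714/23) = 3755/23.
ΔCS = ½(2435/23 + 3755/23)(954/23 − 714/23) = 742800/529; ΔPS = ½(2435/23 + 3755/23)(1174/23 − 954/23) = 680900/529.
Government spending = 20 × 3755/23 = 75100/23.
DWL = ½ × 20 × (3755/23 − 2435/23) = 13200/23; fraction = (13200/23) / (75100/23) = 132/751.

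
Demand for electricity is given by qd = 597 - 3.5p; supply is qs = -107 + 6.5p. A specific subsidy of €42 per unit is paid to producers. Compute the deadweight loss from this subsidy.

Deadweight loss = €2006.55

Pre-subsidy: 597 - 3.5p = -107 + 6.5p gives p* = 70.4, q* = 350.6.
With the subsidy, sellers receive ps = pb + 42 for each unit, where pb is the price buyers pay.
Supply in terms of pb becomes qs = -107 + 6.5(pb + 42) = 166 + 6.5pb. Setting this equal to demand: 597 - 3.5pb = 166 + 6.5pb, so pb = 43.1.
Sellers receive ps = 43.1 + 42 = 85.1; q' = 597 − 3.5·43.1 = 446.15.
The subsidy expands output by 446.15 − 350.6 = 95.55 past the efficient level; on those units the gap between marginal cost and willingness to pay runs from 0 up to 42.
DWL = ½ × 42 × 95.55 = 2006.55.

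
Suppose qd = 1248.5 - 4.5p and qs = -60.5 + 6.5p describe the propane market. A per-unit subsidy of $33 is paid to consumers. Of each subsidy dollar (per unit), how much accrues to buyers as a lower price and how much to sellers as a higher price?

Buyers gain $19.5 per unit; sellers gain $13.5 per unit

Pre-subsidy: 1248.5 - 4.5p = -60.5 + 6.5p gives p* = 119, q* = 713.
With the rebate, buyers effectively pay pb = ps − 33, where ps is the price sellers receive.
Demand in terms of ps becomes qd = 1248.5 − 4.5(ps − 33) = 1397 - 4.5ps. Setting this equal to supply: 1397 - 4.5ps = -60.5 + 6.5ps, so ps = 132.5.
Buyers pay pb = 132.5 − 33 = 99.5; q' = -60.5 + 6.5·132.5 = 800.75.
Buyers' price falls by p* − pb = 119 − 99.5 = 19.5; sellers' price rises by ps − p* = 132.5 − 119 = 13.5.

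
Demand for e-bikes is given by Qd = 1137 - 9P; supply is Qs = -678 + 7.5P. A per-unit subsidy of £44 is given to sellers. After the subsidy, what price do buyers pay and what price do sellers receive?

Buyers pay £90; sellers receive £134

Pre-subsidy: 1137 - 9P = -678 + 7.5P gives P* = 110, Q* = 147.
With the subsidy, sellers receive Ps = Pb + 44 for each unit, where Pb is the price buyers pay.
Supply in terms of Pb becomes Qs = -678 + 7.5(Pb + 44) = -348 + 7.5Pb. Setting this equal to demand: 1137 - 9Pb = -348 + 7.5Pb, so Pb = 90.
Sellers receive Ps = 90 + 44 = 134; Q' = 1137 − 9·90 = 327.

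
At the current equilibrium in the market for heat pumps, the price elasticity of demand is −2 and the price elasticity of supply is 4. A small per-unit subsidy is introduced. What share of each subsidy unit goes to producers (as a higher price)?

For a small subsidy around the equilibrium, the benefit split depends on the relative slopes, which at a point are proportional to the elasticities.
Buyer share = εs/(εs + |εd|) = 4/(4 + 2) = 2/3; seller share = |εd|/(εs + |εd|) = 1/3.
So producers capture 1/3 of the subsidy.

Producer share = 1/3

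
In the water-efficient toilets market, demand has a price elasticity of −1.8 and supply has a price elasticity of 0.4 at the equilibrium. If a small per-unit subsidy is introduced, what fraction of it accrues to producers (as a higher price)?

For a small subsidy around the equilibrium, the benefit split depends on the relative slopes, which at a point are proportional to the elasticities.
Buyer share = εs/(εs + |εd|) = 0.4/(0.4 + 1.8) = 2/11; seller share = |εd|/(εs + |εd|) = 9/11.
So producers capture 9/11 of the subsidy.

Producer share = 9/11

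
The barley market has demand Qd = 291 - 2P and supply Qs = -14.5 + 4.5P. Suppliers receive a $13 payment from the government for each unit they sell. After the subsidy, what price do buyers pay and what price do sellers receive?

Pre-subsidy: 291 - 2P = -14.5 + 4.5P gives P* = 47, Q* = 197.
With the subsidy, sellers receive Ps = Pb + 13 for each unit, where Pb is the price buyers pay.
Supply in terms of Pb becomes Qs = -14.5 + 4.5(Pb + 13) = 44 + 4.5Pb. Setting this equal to demand: 291 - 2Pb = 44 + 4.5Pb, so Pb = 38.
Sellers receive Ps = 38 + 13 = 51; Q' = 291 − 2·38 = 215.

Buyers pay $38; sellers receive $51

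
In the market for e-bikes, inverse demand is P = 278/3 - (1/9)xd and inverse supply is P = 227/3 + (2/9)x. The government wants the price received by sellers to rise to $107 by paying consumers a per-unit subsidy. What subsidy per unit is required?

Required subsidy s = $30 per unit

At a seller price of 107, quantity supplied is -340.5 + 4.5·107 = 141.
Buyers absorb 141 only when they pay Pb = 278/3 − (1/9)·141 = 77.
s = Ps − Pb = 107 − 77 = 30.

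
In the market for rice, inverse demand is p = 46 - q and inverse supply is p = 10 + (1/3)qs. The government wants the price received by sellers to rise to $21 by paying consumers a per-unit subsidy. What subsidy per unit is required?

At a seller price of 21, quantity supplied is -30 + 3·21 = 33.
Buyers absorb 33 only when they pay pb = 46 − 1·33 = 13.
s = ps − pb = 21 − 13 = 8.

Required subsidy s = $8 per unit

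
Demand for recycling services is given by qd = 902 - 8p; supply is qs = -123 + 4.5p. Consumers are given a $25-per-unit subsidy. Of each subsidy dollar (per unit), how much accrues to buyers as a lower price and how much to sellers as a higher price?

Pre-subsidy: 902 - 8p = -123 + 4.5p gives p* = 82, q* = 246.
With the rebate, buyers effectively pay pb = ps − 25, where ps is the price sellers receive.
Demand in terms of ps becomes qd = 902 − 8(ps − 25) = 1102 - 8ps. Setting this equal to supply: 1102 - 8ps = -123 + 4.5ps, so ps = 98.
Buyers pay pb = 98 − 25 = 73; q' = -123 + 4.5·98 = 318.
Buyers' price falls by p* − pb = 82 − 73 = 9; sellers' price rises by ps − p* = 98 − 82 = 16.

Buyers gain $9 per unit; sellers gain $16 per unit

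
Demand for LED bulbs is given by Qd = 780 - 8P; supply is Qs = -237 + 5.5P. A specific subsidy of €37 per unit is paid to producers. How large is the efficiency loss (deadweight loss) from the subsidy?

Pre-subsidy: 780 - 8P = -237 + 5.5P gives P* = 226/3, Q* = 532/3.
With the subsidy, sellers receive Ps = Pb + 37 for each unit, where Pb is the price buyers pay.
Supply in terms of Pb becomes Qs = -237 + 5.5(Pb + 37) = -33.5 + 5.5Pb. Setting this equal to demand: 780 - 8Pb = -33.5 + 5.5Pb, so Pb = 1627/27.
Sellers receive Ps = 1627/27 + 37 = 2626/27; Q' = 780 − 8·(1627/27) = 8044/27.
The subsidy expands output by 8044/27 − 532/3 = 3256/27 past the efficient level; on those units the gap between marginal cost and willingness to pay runs from 0 up to 37.
DWL = ½ × 37 × 3256/27 = 60236/27.

Deadweight loss = 60236/27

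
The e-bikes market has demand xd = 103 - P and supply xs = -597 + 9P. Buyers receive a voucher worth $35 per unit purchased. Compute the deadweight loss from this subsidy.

Deadweight loss = $551.25

Pre-subsidy: 103 - P = -597 + 9P gives P* = 70, x* = 33.
With the rebate, buyers effectively pay Pb = Ps − 35, where Ps is the price sellers receive.
Demand in terms of Ps becomes xd = 103 − 1(Ps − 35) = 138 - Ps. Setting this equal to supply: 138 - Ps = -597 + 9Ps, so Ps = 73.5.
Buyers pay Pb = 73.5 − 35 = 38.5; x' = -597 + 9·73.5 = 64.5.
The subsidy expands output by 64.5 − 33 = 31.5 past the efficient level; on those units the gap between marginal cost and willingness to pay runs from 0 up to 35.
DWL = ½ × 35 × 31.5 = 551.25.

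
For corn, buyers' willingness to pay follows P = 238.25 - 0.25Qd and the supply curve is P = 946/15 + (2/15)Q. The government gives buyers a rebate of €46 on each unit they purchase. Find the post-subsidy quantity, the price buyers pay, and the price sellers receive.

Q' = 577; buyers pay €94; sellers receive €140

Pre-subsidy: 238.25 - 0.25Q = 946/15 + (2/15)Q gives Q* = 457 and P* = 124.
With the rebate, buyers effectively pay Pb = Ps − 46, where Ps is the price sellers receive.
On the curves, Pb = 238.25 - 0.25Q and Ps = 946/15 + (2/15)Q; the wedge Ps − Pb = 46 gives 946/15 + (2/15)Q − (238.25 - 0.25Q) = 46, so Q' = 577.
Then Pb = 238.25 − 0.25·577 = 94 and Ps = 946/15 + (2/15)·577 = 140.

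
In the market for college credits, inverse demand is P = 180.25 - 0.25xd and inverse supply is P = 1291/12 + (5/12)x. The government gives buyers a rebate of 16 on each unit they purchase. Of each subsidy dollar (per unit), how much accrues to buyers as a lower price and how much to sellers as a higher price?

Buyers gain 6 per unit; sellers gain 10 per unit

Pre-subsidy: 180.25 - 0.25x = 1291/12 + (5/12)x gives x* = 109 and P* = 153.
With the rebate, buyers effectively pay Pb = Ps − 16, where Ps is the price sellers receive.
On the curves, Pb = 180.25 - 0.25x and Ps = 1291/12 + (5/12)x; the wedge Ps − Pb = 16 gives 1291/12 + (5/12)x − (180.25 - 0.25x) = 16, so x' = 133.
Then Pb = 180.25 − 0.25·133 = 147 and Ps = 1291/12 + (5/12)·133 = 163.
Buyers' price falls by P* − Pb = 153 − 147 = 6; sellers' price rises by Ps − P* = 163 − 153 = 10.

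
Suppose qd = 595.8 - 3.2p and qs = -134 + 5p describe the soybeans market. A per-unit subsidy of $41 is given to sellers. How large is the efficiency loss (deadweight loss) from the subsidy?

Deadweight loss = $1640

Pre-subsidy: 595.8 - 3.2p = -134 + 5p gives p* = 89, q* = 311.
With the subsidy, sellers receive ps = pb + 41 for each unit, where pb is the price buyers pay.
Supply in terms of pb becomes qs = -134 + 5(pb + 41) = 71 + 5pb. Setting this equal to demand: 595.8 - 3.2pb = 71 + 5pb, so pb = 64.
Sellers receive ps = 64 + 41 = 105; q' = 595.8 − 3.2·64 = 391.
The subsidy expands output by 391 − 311 = 80 past the efficient level; on those units the gap between marginal cost and willingness to pay runs from 0 up to 41.
DWL = ½ × 41 × 80 = 1640.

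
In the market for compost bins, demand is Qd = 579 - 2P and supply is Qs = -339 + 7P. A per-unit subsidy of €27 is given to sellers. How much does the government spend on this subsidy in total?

Pre-subsidy: 579 - 2P = -339 + 7P gives P* = 102, Q* = 375.
With the subsidy, sellers receive Ps = Pb + 27 for each unit, where Pb is the price buyers pay.
Supply in terms of Pb becomes Qs = -339 + 7(Pb + 27) = -150 + 7Pb. Setting this equal to demand: 579 - 2Pb = -150 + 7Pb, so Pb = 81.
Sellers receive Ps = 81 + 27 = 108; Q' = 579 − 2·81 = 417.
Government outlay = subsidy × quantity = 27 × 417 = 11259.

Government cost = €11259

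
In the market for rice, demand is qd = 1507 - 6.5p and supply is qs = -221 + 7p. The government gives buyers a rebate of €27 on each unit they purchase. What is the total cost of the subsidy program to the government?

Pre-subsidy: 1507 - 6.5p = -221 + 7p gives p* = 128, q* = 675.
With the rebate, buyers effectively pay pb = ps − 27, where ps is the price sellers receive.
Demand in terms of ps becomes qd = 1507 − 6.5(ps − 27) = 1682.5 - 6.5ps. Setting this equal to supply: 1682.5 - 6.5ps = -221 + 7ps, so ps = 141.
Buyers pay pb = 141 − 27 = 114; q' = -221 + 7·141 = 766.
Government outlay = subsidy × quantity = 27 × 766 = 20682.

Government cost = €20682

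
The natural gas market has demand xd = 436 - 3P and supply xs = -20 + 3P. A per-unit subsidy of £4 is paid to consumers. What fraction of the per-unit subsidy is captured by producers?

Pre-subsidy: 436 - 3P = -20 + 3P gives P* = 76, x* = 208.
With the rebate, buyers effectively pay Pb = Ps − 4, where Ps is the price sellers receive.
Demand in terms of Ps becomes xd = 436 − 3(Ps − 4) = 448 - 3Ps. Setting this equal to supply: 448 - 3Ps = -20 + 3Ps, so Ps = 78.
Buyers pay Pb = 78 − 4 = 74; x' = -20 + 3·78 = 214.
Buyers' price falls by P* − Pb = 76 − 74 = 2; sellers' price rises by Ps − P* = 78 − 76 = 2.
So producers capture 2/4 = 0.5 of each unit of subsidy.

Producer share = 0.5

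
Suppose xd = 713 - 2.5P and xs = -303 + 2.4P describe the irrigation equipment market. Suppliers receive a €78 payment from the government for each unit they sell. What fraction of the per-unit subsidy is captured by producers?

Pre-subsidy: 713 - 2.5P = -303 + 2.4P gives P* = 10160/49, x* = 9537/49.
With the subsidy, sellers receive Ps = Pb + 78 for each unit, where Pb is the price buyers pay.
Supply in terms of Pb becomes xs = -303 + 2.4(Pb + 78) = -115.8 + 2.4Pb. Setting this equal to demand: 713 - 2.5Pb = -115.8 + 2.4Pb, so Pb = 1184/7.
Sellers receive Ps = 1184/7 + 78 = 1730/7; x' = 713 − 2.5·(1184/7) = 2031/7.
Buyers' price falls by P* − Pb = 10160/49 − 1184/7 = 1872/49; sellers' price rises by Ps − P* = 1730/7 − 10160/49 = 1950/49.
So producers capture (1950/49)/78 = 25/49 of each unit of subsidy.

Producer share = 25/49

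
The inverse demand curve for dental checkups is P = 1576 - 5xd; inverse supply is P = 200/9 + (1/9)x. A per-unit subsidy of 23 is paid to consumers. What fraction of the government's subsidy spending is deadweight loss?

DWL / government spending = 9/1234

Pre-subsidy: 1576 - 5x = 200/9 + (1/9)x gives x* = 304 and P* = 56.
With the rebate, buyers effectively pay Pb = Ps − 23, where Ps is the price sellers receive.
On the curves, Pb = 1576 - 5x and Ps = 200/9 + (1/9)x; the wedge Ps − Pb = 23 gives 200/9 + (1/9)x − (1576 - 5x) = 23, so x' = 308.5.
Then Pb = 1576 − 5·308.5 = 33.5 and Ps = 200/9 + (1/9)·308.5 = 56.5.
ΔCS = ½(304 + 308.5)(56 − 33.5) = 6890.625; ΔPS = ½(304 + 308.5)(56.5 − 56) = 153.125.
Government spending = 23 × 308.5 = 7095.5.
DWL = ½ × 23 × (308.5 − 304) = 51.75; fraction = 51.75 / 7095.5 = 9/1234.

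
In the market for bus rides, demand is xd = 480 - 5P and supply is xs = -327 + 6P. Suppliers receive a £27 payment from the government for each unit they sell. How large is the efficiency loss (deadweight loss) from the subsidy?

Pre-subsidy: 480 - 5P = -327 + 6P gives P* = 807/11, x* = 1245/11.
With the subsidy, sellers receive Ps = Pb + 27 for each unit, where Pb is the price buyers pay.
Supply in terms of Pb becomes xs = -327 + 6(Pb + 27) = -165 + 6Pb. Setting this equal to demand: 480 - 5Pb = -165 + 6Pb, so Pb = 645/11.
Sellers receive Ps = 645/11 + 27 = 942/11; x' = 480 − 5·(645/11) = 2055/11.
The subsidy expands output by 2055/11 − 1245/11 = 810/11 past the efficient level; on those units the gap between marginal cost and willingness to pay runs from 0 up to 27.
DWL = ½ × 27 × 810/11 = 10935/11.

Deadweight loss = 10935/11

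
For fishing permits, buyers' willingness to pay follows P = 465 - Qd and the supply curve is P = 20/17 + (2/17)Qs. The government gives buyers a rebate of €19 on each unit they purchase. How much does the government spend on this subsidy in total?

Government cost = €8208

Pre-subsidy: 465 - Q = 20/17 + (2/17)Q gives Q* = 415 and P* = 50.
With the rebate, buyers effectively pay Pb = Ps − 19, where Ps is the price sellers receive.
On the curves, Pb = 465 - Q and Ps = 20/17 + (2/17)Q; the wedge Ps − Pb = 19 gives 20/17 + (2/17)Q − (465 - Q) = 19, so Q' = 432.
Then Pb = 465 − 1·432 = 33 and Ps = 20/17 + (2/17)·432 = 52.
Government outlay = subsidy × quantity = 19 × 432 = 8208.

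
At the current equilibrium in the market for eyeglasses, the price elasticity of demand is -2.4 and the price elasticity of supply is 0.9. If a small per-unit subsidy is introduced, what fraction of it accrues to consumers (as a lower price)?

For a small subsidy around the equilibrium, the benefit split depends on the relative slopes, which at a point are proportional to the elasticities.
Buyer share = εs/(εs + |εd|) = 0.9/(0.9 + 2.4) = 3/11; seller share = |εd|/(εs + |εd|) = 8/11.

Consumer share = 3/11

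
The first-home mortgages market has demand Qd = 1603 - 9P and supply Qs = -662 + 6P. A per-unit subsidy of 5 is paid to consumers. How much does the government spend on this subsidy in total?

Government cost = 1310

Pre-subsidy: 1603 - 9P = -662 + 6P gives P* = 151, Q* = 244.
With the rebate, buyers effectively pay Pb = Ps − 5, where Ps is the price sellers receive.
Demand in terms of Ps becomes Qd = 1603 − 9(Ps − 5) = 1648 - 9Ps. Setting this equal to supply: 1648 - 9Ps = -662 + 6Ps, so Ps = 154.
Buyers pay Pb = 154 − 5 = 149; Q' = -662 + 6·154 = 262.
Government outlay = subsidy × quantity = 5 × 262 = 1310.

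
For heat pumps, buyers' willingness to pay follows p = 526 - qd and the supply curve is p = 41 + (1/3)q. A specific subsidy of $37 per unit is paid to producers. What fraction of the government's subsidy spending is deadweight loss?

DWL / government spending = 37/1044

Pre-subsidy: 526 - q = 41 + (1/3)q gives q* = 363.75 and p* = 162.25.
With the subsidy, sellers receive ps = pb + 37 for each unit, where pb is the price buyers pay.
On the curves, pb = 526 - q and ps = 41 + (1/3)q; the wedge ps − pb = 37 gives 41 + (1/3)q − (526 - q) = 37, so q' = 391.5.
Then pb = 526 − 1·391.5 = 134.5 and ps = 41 + (1/3)·391.5 = 171.5.
ΔCS = ½(363.75 + 391.5)(162.25 − 134.5) = 10479.09375; ΔPS = ½(363.75 + 391.5)(171.5 − 162.25) = 3493.03125.
Government spending = 37 × 391.5 = 14485.5.
DWL = ½ × 37 × (391.5 − 363.75) = 513.375; fraction = 513.375 / 14485.5 = 37/1044.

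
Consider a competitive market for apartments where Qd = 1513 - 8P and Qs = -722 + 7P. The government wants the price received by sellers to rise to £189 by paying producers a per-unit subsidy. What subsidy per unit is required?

Required subsidy s = £75 per unit

At a seller price of 189, quantity supplied is -722 + 7·189 = 601.
Buyers absorb 601 only when they pay Pb with 1513 − 8·Pb = 601, i.e. Pb = 114.
s = Ps − Pb = 189 − 114 = 75.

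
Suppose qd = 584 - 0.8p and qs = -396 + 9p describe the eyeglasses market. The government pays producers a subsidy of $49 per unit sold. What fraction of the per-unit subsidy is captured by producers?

Pre-subsidy: 584 - 0.8p = -396 + 9p gives p* = 100, q* = 504.
With the subsidy, sellers receive ps = pb + 49 for each unit, where pb is the price buyers pay.
Supply in terms of pb becomes qs = -396 + 9(pb + 49) = 45 + 9pb. Setting this equal to demand: 584 - 0.8pb = 45 + 9pb, so pb = 55.
Sellers receive ps = 55 + 49 = 104; q' = 584 − 0.8·55 = 540.
Buyers' price falls by p* − pb = 100 − 55 = 45; sellers' price rises by ps − p* = 104 − 100 = 4.
So producers capture 4/49 = 4/49 of each unit of subsidy.

Producer share = 4/49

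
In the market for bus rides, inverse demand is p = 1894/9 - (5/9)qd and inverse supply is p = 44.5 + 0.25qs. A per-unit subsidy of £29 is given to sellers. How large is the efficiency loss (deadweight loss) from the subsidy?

Pre-subsidy: 1894/9 - (5/9)q = 44.5 + 0.25q gives q* = 206 and p* = 96.
With the subsidy, sellers receive ps = pb + 29 for each unit, where pb is the price buyers pay.
On the curves, pb = 1894/9 - (5/9)q and ps = 44.5 + 0.25q; the wedge ps − pb = 29 gives 44.5 + 0.25q − (1894/9 - (5/9)q) = 29, so q' = 242.
Then pb = 1894/9 − (5/9)·242 = 76 and ps = 44.5 + 0.25·242 = 105.
The subsidy expands output by 242 − 206 = 36 past the efficient level; on those units the gap between marginal cost and willingness to pay runs from 0 up to 29.
DWL = ½ × 29 × 36 = 522.

Deadweight loss = £522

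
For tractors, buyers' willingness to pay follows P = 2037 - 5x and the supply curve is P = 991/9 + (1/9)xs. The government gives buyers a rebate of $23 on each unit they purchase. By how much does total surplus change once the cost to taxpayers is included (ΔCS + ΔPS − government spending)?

Pre-subsidy: 2037 - 5x = 991/9 + (1/9)x gives x* = 377 and P* = 152.
With the rebate, buyers effectively pay Pb = Ps − 23, where Ps is the price sellers receive.
On the curves, Pb = 2037 - 5x and Ps = 991/9 + (1/9)x; the wedge Ps − Pb = 23 gives 991/9 + (1/9)x − (2037 - 5x) = 23, so x' = 381.5.
Then Pb = 2037 − 5·381.5 = 129.5 and Ps = 991/9 + (1/9)·381.5 = 152.5.
ΔCS = ½(377 + 381.5)(152 − 129.5) = 8533.125; ΔPS = ½(377 + 381.5)(152.5 − 152) = 189.625.
Government spending = 23 × 381.5 = 8774.5.
Net change = 8533.125 + 189.625 − 8774.5 = -51.75. The loss equals the DWL triangle ½·23·4.5.

Net change in total surplus = -$51.75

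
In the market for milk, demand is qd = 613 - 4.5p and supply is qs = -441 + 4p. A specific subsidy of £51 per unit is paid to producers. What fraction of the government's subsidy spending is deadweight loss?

DWL / government spending = 54/163

Pre-subsidy: 613 - 4.5p = -441 + 4p gives p* = 124, q* = 55.
With the subsidy, sellers receive ps = pb + 51 for each unit, where pb is the price buyers pay.
Supply in terms of pb becomes qs = -441 + 4(pb + 51) = -237 + 4pb. Setting this equal to demand: 613 - 4.5pb = -237 + 4pb, so pb = 100.
Sellers receive ps = 100 + 51 = 151; q' = 613 − 4.5·100 = 163.
ΔCS = ½(55 + 163)(124 − 100) = 2616; ΔPS = ½(55 + 163)(151 − 124) = 2943.
Government spending = 51 × 163 = 8313.
DWL = ½ × 51 × (163 − 55) = 2754; fraction = 2754 / 8313 = 54/163.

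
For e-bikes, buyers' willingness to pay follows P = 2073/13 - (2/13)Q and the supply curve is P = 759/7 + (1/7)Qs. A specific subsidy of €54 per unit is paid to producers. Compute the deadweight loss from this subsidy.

Pre-subsidy: 2073/13 - (2/13)Q = 759/7 + (1/7)Q gives Q* = 172 and P* = 133.
With the subsidy, sellers receive Ps = Pb + 54 for each unit, where Pb is the price buyers pay.
On the curves, Pb = 2073/13 - (2/13)Q and Ps = 759/7 + (1/7)Q; the wedge Ps − Pb = 54 gives 759/7 + (1/7)Q − (2073/13 - (2/13)Q) = 54, so Q' = 354.
Then Pb = 2073/13 − (2/13)·354 = 105 and Ps = 759/7 + (1/7)·354 = 159.
The subsidy expands output by 354 − 172 = 182 past the efficient level; on those units the gap between marginal cost and willingness to pay runs from 0 up to 54.
DWL = ½ × 54 × 182 = 4914.

Deadweight loss = €4914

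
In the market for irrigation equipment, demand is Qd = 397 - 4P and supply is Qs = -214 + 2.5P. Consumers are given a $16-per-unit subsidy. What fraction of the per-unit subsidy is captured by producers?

Pre-subsidy: 397 - 4P = -214 + 2.5P gives P* = 94, Q* = 21.
With the rebate, buyers effectively pay Pb = Ps − 16, where Ps is the price sellers receive.
Demand in terms of Ps becomes Qd = 397 − 4(Ps − 16) = 461 - 4Ps. Setting this equal to supply: 461 - 4Ps = -214 + 2.5Ps, so Ps = 1350/13.
Buyers pay Pb = 1350/13 − 16 = 1142/13; Q' = -214 + 2.5·(1350/13) = 593/13.
Buyers' price falls by P* − Pb = 94 − 1142/13 = 80/13; sellers' price rises by Ps − P* = 1350/13 − 94 = 128/13.
So producers capture (128/13)/16 = 8/13 of each unit of subsidy.

Producer share = 8/13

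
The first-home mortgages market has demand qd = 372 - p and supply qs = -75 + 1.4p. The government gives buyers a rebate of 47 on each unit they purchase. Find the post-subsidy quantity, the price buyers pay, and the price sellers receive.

q' = 1279/6; buyers pay 953/6; sellers receive 1235/6

Pre-subsidy: 372 - p = -75 + 1.4p gives p* = 186.25, q* = 185.75.
With the rebate, buyers effectively pay pb = ps − 47, where ps is the price sellers receive.
Demand in terms of ps becomes qd = 372 − 1(ps − 47) = 419 - ps. Setting this equal to supply: 419 - ps = -75 + 1.4ps, so ps = 1235/6.
Buyers pay pb = 1235/6 − 47 = 953/6; q' = -75 + 1.4·(1235/6) = 1279/6.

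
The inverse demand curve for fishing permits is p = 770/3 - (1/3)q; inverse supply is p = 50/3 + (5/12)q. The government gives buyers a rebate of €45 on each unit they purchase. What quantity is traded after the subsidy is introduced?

Pre-subsidy: 770/3 - (1/3)q = 50/3 + (5/12)q gives q* = 320 and p* = 150.
With the rebate, buyers effectively pay pb = ps − 45, where ps is the price sellers receive.
On the curves, pb = 770/3 - (1/3)q and ps = 50/3 + (5/12)q; the wedge ps − pb = 45 gives 50/3 + (5/12)q − (770/3 - (1/3)q) = 45, so q' = 380.
Then pb = 770/3 − (1/3)·380 = 130 and ps = 50/3 + (5/12)·380 = 175.

q' = 380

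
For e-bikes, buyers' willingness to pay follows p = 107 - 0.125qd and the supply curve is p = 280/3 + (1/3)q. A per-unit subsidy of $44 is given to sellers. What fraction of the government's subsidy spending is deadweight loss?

Pre-subsidy: 107 - 0.125q = 280/3 + (1/3)q gives q* = 328/11 and p* = 1136/11.
With the subsidy, sellers receive ps = pb + 44 for each unit, where pb is the price buyers pay.
On the curves, pb = 107 - 0.125q and ps = 280/3 + (1/3)q; the wedge ps − pb = 44 gives 280/3 + (1/3)q − (107 - 0.125q) = 44, so q' = 1384/11.
Then pb = 107 − 0.125·(1384/11) = 1004/11 and ps = 280/3 + (1/3)·(1384/11) = 1488/11.
ΔCS = ½(328/11 + 1384/11)(1136/11 − 1004/11) = 10272/11; ΔPS = ½(328/11 + 1384/11)(1488/11 − 1136/11) = 27392/11.
Government spending = 44 × 1384/11 = 5536.
DWL = ½ × 44 × (1384/11 − 328/11) = 2112; fraction = 2112 / 5536 = 66/173.

DWL / government spending = 66/173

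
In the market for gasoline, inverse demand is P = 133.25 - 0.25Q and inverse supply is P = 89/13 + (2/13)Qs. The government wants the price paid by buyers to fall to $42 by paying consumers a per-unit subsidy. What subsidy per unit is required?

Required subsidy s = $21 per unit

At a buyer price of 42, quantity demanded is 533 − 4·42 = 365.
Sellers supply 365 only when they receive Ps = 89/13 + (2/13)·365 = 63.
s = Ps − Pb = 63 − 42 = 21.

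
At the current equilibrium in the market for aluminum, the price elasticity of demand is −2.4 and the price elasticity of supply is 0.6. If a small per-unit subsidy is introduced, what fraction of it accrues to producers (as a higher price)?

For a small subsidy around the equilibrium, the benefit split depends on the relative slopes, which at a point are proportional to the elasticities.
Buyer share = εs/(εs + |εd|) = 0.6/(0.6 + 2.4) = 0.2; seller share = |εd|/(εs + |εd|) = 0.8.
So producers capture 0.8 of the subsidy.

Producer share = 0.8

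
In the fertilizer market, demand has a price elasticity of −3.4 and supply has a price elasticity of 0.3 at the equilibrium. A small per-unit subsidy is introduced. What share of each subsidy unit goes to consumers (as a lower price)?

For a small subsidy around the equilibrium, the benefit split depends on the relative slopes, which at a point are proportional to the elasticities.
Buyer share = εs/(εs + |εd|) = 0.3/(0.3 + 3.4) = 3/37; seller share = |εd|/(εs + |εd|) = 34/37.

Consumer share = 3/37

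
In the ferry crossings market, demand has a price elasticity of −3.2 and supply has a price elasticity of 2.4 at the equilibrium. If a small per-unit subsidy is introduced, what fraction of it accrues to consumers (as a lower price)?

For a small subsidy around the equilibrium, the benefit split depends on the relative slopes, which at a point are proportional to the elasticities.
Buyer share = εs/(εs + |εd|) = 2.4/(2.4 + 3.2) = 3/7; seller share = |εd|/(εs + |εd|) = 4/7.

Consumer share = 3/7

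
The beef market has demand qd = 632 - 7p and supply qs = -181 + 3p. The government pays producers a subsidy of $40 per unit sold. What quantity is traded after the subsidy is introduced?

q' = 146.9

Pre-subsidy: 632 - 7p = -181 + 3p gives p* = 81.3, q* = 62.9.
With the subsidy, sellers receive ps = pb + 40 for each unit, where pb is the price buyers pay.
Supply in terms of pb becomes qs = -181 + 3(pb + 40) = -61 + 3pb. Setting this equal to demand: 632 - 7pb = -61 + 3pb, so pb = 69.3.
Sellers receive ps = 69.3 + 40 = 109.3; q' = 632 − 7·69.3 = 146.9.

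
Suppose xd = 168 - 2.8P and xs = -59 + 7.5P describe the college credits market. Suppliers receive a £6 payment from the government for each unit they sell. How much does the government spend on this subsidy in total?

Government cost = 73248/103

Pre-subsidy: 168 - 2.8P = -59 + 7.5P gives P* = 2270/103, x* = 10948/103.
With the subsidy, sellers receive Ps = Pb + 6 for each unit, where Pb is the price buyers pay.
Supply in terms of Pb becomes xs = -59 + 7.5(Pb + 6) = -14 + 7.5Pb. Setting this equal to demand: 168 - 2.8Pb = -14 + 7.5Pb, so Pb = 1820/103.
Sellers receive Ps = 1820/103 + 6 = 2438/103; x' = 168 − 2.8·(1820/103) = 12208/103.
Government outlay = subsidy × quantity = 6 × 12208/103 = 73248/103.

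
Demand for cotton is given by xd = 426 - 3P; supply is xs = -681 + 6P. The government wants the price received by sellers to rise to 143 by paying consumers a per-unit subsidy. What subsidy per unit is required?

Required subsidy s = 60 per unit

At a seller price of 143, quantity supplied is -681 + 6·143 = 177.
Buyers absorb 177 only when they pay Pb with 426 − 3·Pb = 177, i.e. Pb = 83.
s = Ps − Pb = 143 − 83 = 60.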